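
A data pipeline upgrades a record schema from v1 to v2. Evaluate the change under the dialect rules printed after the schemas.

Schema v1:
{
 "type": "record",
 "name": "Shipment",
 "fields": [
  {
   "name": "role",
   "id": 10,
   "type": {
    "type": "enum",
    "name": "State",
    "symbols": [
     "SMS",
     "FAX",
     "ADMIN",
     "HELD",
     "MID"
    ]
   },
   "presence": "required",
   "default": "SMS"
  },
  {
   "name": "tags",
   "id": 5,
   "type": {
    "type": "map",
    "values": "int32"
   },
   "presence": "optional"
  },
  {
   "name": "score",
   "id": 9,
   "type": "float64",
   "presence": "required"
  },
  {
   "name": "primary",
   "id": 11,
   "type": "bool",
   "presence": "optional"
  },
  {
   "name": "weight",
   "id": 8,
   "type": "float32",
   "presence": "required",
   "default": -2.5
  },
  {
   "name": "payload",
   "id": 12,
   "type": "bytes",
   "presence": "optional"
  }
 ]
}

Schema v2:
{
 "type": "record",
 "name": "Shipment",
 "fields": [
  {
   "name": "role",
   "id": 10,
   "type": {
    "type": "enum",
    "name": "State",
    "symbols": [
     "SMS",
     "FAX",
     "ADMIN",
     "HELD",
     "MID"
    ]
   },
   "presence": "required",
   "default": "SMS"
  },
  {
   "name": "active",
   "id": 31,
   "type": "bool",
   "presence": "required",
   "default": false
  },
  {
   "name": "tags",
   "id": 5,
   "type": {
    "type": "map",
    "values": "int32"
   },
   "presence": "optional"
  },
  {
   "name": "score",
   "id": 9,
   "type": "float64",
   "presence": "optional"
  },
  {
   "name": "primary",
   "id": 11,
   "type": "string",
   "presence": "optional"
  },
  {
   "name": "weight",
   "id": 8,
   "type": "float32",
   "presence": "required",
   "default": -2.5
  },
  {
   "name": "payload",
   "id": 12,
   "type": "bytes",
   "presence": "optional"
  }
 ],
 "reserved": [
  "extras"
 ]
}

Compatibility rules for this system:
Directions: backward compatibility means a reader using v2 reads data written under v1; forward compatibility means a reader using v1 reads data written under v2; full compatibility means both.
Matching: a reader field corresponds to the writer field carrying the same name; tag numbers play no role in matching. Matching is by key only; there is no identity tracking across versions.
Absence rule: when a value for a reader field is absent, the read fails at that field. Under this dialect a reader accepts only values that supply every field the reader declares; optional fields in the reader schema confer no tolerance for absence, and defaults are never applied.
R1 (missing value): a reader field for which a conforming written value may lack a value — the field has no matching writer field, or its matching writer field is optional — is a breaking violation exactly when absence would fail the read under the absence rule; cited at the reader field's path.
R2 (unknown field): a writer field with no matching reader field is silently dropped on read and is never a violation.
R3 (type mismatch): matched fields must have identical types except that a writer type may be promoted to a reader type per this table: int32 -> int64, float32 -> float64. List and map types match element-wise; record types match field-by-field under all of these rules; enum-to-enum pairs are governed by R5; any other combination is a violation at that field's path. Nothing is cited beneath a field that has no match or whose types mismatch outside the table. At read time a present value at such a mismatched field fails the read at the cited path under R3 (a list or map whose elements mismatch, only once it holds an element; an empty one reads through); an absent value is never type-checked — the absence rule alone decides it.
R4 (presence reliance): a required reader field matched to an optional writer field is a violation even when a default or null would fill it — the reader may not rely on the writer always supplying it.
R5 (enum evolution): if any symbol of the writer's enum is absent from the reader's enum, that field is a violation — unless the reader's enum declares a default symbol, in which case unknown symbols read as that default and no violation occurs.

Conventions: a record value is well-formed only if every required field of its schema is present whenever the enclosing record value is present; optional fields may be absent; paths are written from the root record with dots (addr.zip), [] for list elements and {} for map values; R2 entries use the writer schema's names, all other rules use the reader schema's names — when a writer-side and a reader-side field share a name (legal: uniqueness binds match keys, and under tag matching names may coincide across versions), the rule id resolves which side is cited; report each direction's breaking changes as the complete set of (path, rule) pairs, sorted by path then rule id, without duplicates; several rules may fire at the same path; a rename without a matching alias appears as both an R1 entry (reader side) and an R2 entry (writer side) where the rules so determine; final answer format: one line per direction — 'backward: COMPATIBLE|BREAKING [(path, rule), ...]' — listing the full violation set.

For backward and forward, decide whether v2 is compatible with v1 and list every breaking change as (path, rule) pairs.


backward: BREAKING [(active, R1), (payload, R1), (primary, R1), (primary, R3), (tags, R1)]; forward: BREAKING [(payload, R1), (primary, R1), (primary, R3), (score, R1), (score, R4), (tags, R1)]

arrows below run writer -> reader for Shipment
backward pass over Shipment, reader schema v2, writer schema v1:
  role: State -> State, writer required; from role
  no writer field matches reader active
  tags: map<string, int32> -> map<string, int32>, writer optional; from tags
  score: float64 -> float64, writer required; from score
  primary: bool -> string, writer optional; from primary
  weight: float32 -> float32, writer required; from weight
  payload: bytes -> bytes, writer optional; from payload
  violation R1 at active
  violation R1 at payload
  violation R1 at primary
  violation R3 at primary
  violation R1 at tags
  => backward: BREAKING (5)
forward pass over Shipment, reader schema v1, writer schema v2:
  role: State -> State, writer required; from role
  tags: map<string, int32> -> map<string, int32>, writer optional; from tags
  score: float64 -> float64, writer optional; from score
  primary: string -> bool, writer optional; from primary
  weight: float32 -> float32, writer required; from weight
  payload: bytes -> bytes, writer optional; from payload
  writer field active has no reader counterpart
  violation R1 at payload
  violation R1 at primary
  violation R3 at primary
  violation R1 at score
  violation R4 at score
  violation R1 at tags
  => forward: BREAKING (6)


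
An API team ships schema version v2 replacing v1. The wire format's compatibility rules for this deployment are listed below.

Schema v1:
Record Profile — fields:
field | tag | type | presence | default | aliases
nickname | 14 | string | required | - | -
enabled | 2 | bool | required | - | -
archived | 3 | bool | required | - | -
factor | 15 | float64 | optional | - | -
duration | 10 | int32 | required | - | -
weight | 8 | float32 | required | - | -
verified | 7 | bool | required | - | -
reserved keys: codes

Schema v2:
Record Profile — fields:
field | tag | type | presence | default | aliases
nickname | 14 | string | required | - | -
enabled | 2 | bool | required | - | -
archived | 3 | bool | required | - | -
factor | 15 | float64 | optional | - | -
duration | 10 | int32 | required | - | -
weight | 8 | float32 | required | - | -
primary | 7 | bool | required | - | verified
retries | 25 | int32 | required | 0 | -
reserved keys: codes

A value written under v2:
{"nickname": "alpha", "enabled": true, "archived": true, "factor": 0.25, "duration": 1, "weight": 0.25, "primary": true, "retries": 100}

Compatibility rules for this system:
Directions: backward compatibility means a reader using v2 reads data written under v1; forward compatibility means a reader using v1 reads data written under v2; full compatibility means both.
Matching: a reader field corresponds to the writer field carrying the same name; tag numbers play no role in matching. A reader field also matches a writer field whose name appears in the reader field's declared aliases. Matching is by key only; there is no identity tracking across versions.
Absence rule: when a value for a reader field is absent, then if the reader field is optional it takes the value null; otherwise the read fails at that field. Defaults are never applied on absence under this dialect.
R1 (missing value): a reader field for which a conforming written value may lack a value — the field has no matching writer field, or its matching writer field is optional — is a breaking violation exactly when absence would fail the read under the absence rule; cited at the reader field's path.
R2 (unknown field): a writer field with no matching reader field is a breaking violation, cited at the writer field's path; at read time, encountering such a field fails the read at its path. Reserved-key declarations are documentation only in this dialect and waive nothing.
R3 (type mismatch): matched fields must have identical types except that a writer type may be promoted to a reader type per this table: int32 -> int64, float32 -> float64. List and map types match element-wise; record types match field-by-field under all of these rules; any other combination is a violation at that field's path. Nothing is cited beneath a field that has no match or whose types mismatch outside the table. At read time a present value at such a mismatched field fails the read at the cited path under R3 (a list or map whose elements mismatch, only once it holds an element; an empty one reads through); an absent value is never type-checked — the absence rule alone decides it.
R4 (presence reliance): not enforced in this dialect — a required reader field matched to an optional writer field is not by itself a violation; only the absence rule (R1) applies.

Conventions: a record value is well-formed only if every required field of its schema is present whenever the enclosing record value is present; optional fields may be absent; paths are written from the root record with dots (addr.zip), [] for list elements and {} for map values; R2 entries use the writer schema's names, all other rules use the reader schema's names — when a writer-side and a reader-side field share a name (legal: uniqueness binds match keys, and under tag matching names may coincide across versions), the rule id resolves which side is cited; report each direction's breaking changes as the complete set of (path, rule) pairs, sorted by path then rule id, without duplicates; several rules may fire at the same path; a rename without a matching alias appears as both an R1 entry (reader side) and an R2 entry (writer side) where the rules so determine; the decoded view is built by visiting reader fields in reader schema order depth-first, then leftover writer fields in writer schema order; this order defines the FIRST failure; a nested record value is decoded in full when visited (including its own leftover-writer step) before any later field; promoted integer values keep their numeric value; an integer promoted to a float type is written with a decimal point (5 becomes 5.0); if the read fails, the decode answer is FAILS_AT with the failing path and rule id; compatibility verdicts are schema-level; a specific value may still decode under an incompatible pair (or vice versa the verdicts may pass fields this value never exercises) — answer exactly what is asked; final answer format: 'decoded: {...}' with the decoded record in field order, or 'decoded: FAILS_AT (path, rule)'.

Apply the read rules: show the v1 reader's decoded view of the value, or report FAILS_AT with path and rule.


the writer's type comes first in each Profile pair
migrating the Profile value to v1:
  nickname := "alpha"
  enabled := true
  archived := true
  factor := 0.25
  duration := 1
  weight := 0.25
  read fails at verified under R1 (no fill)
  => FAILS_AT (verified, R1)
diffs on Profile not affecting the asked answer:
  added field retries to record Profile: required int32, tag 25, default 0 (in v2 it sits last) -> changes Profile's schema-level verdicts only — the decode of this value is the same

decoded: FAILS_AT (verified, R1)


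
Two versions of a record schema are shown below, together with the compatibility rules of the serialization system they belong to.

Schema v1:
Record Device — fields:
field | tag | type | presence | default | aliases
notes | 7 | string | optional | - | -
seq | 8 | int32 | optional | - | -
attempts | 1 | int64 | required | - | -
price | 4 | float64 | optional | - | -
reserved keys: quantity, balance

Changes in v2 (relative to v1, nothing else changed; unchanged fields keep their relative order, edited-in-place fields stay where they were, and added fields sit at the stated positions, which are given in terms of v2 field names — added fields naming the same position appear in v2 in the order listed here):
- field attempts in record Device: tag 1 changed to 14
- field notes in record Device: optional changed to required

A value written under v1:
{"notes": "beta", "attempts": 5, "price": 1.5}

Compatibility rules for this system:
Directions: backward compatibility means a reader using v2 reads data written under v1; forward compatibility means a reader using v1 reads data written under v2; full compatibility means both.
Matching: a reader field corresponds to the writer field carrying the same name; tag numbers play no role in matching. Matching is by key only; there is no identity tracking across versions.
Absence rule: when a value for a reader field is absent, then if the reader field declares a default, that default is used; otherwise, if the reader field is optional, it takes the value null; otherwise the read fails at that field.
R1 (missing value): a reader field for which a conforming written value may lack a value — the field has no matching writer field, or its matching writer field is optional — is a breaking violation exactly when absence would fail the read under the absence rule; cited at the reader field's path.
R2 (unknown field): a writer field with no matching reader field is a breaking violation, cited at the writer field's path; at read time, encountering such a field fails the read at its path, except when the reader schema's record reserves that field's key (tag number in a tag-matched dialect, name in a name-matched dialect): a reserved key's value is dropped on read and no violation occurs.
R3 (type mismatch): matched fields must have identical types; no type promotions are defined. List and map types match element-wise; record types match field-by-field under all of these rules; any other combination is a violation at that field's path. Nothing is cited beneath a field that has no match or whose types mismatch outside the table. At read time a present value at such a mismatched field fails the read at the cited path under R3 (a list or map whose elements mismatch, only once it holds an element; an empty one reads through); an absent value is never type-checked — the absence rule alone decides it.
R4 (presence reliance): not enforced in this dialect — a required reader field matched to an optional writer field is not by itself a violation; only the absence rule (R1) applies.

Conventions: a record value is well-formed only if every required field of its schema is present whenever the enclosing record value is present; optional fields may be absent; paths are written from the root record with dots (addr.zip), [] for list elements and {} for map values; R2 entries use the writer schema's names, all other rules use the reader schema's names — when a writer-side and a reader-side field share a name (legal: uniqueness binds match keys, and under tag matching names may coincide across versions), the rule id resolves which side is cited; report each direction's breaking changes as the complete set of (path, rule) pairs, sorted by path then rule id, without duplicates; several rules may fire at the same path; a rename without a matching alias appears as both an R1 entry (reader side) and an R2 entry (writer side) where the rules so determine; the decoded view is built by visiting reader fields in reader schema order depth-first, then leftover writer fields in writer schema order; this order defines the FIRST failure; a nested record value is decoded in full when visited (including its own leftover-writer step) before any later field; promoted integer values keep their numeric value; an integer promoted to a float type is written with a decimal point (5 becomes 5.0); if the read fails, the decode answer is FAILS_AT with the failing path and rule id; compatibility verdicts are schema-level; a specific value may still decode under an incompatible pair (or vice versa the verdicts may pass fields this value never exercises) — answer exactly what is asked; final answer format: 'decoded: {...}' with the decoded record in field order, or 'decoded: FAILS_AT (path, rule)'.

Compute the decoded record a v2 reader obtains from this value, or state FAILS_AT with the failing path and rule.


decoded: {"notes": "beta", "seq": null, "attempts": 5, "price": 1.5}

the writer's type comes first in each Device pair
migrating the Device value to v2:
  notes := "beta"
  seq := null (not supplied -> null)
  attempts := 5
  price := 1.5
  => decoded: {"notes": "beta", "seq": null, "attempts": 5, "price": 1.5}
remaining Device differences; none change what is asked:
  field attempts in record Device: tag 1 changed to 14 -> no rule fires on it and the decoded Device view is identical with or without it
  field notes in record Device: optional changed to required -> schema-level compatibility only; this Device value's decode is unchanged


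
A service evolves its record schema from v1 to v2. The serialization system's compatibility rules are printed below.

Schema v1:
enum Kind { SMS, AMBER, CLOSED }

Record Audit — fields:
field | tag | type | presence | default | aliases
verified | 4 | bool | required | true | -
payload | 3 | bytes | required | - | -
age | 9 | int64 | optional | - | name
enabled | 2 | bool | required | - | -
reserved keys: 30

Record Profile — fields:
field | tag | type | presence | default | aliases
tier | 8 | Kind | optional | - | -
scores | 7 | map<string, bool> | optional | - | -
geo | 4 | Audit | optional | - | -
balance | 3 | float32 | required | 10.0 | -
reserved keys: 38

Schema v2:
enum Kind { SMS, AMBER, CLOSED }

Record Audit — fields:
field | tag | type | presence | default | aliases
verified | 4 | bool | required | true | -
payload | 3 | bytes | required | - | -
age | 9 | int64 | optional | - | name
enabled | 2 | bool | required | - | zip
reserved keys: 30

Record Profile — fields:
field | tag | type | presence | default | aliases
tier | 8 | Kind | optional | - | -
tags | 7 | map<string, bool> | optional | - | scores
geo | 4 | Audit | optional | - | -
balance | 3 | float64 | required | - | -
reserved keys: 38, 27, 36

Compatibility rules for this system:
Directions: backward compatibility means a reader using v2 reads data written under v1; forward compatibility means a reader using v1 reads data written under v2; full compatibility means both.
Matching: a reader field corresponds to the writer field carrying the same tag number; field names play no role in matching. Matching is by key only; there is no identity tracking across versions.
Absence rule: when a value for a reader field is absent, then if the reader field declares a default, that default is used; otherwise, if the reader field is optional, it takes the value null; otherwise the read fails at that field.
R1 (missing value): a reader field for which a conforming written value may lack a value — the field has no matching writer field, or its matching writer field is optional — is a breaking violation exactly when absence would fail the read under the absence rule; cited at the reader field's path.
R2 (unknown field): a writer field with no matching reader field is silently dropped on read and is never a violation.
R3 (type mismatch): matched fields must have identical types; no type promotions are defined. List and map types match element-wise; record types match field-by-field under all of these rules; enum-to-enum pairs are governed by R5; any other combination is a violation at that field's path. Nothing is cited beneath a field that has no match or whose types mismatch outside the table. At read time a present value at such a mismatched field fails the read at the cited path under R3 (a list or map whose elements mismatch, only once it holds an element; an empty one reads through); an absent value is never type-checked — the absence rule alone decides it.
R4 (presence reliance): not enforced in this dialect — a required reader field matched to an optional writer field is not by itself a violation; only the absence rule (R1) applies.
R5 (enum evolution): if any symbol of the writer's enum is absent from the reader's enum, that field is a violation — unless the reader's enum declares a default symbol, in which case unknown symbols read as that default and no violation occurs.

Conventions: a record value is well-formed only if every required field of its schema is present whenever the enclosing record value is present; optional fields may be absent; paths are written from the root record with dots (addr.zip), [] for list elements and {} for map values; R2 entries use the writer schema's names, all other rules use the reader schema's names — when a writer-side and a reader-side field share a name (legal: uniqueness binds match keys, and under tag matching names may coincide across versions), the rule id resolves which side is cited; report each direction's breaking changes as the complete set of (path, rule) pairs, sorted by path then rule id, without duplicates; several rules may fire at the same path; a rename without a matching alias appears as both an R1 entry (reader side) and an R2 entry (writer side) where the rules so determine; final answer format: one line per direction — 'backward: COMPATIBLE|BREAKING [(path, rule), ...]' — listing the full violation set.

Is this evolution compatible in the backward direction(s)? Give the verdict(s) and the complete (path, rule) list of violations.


each type pair in Profile: writer, then reader
backward analysis of Profile with v2 as reader and v1 as writer:
  Kind -> Kind, writer optional: tier aligns to tier
  map<string, bool> -> map<string, bool>, writer optional: tags aligns to scores
  Audit -> Audit, writer optional: geo aligns to geo
  float32 -> float64, writer required: balance aligns to balance
  bool -> bool, writer required: geo.verified aligns to geo.verified
  bytes -> bytes, writer required: geo.payload aligns to geo.payload
  int64 -> int64, writer optional: geo.age aligns to geo.age
  bool -> bool, writer required: geo.enabled aligns to geo.enabled
  breaking: (balance, R3)
  => 1 violation(s): backward is BREAKING for Profile
the other Profile changes do not affect what is asked:
  renamed field scores to tags in record Profile (alias scores declared on the renamed field) -> no rule fires on it in Profile's dialect; the asked verdict holds

backward: BREAKING [(balance, R3)]


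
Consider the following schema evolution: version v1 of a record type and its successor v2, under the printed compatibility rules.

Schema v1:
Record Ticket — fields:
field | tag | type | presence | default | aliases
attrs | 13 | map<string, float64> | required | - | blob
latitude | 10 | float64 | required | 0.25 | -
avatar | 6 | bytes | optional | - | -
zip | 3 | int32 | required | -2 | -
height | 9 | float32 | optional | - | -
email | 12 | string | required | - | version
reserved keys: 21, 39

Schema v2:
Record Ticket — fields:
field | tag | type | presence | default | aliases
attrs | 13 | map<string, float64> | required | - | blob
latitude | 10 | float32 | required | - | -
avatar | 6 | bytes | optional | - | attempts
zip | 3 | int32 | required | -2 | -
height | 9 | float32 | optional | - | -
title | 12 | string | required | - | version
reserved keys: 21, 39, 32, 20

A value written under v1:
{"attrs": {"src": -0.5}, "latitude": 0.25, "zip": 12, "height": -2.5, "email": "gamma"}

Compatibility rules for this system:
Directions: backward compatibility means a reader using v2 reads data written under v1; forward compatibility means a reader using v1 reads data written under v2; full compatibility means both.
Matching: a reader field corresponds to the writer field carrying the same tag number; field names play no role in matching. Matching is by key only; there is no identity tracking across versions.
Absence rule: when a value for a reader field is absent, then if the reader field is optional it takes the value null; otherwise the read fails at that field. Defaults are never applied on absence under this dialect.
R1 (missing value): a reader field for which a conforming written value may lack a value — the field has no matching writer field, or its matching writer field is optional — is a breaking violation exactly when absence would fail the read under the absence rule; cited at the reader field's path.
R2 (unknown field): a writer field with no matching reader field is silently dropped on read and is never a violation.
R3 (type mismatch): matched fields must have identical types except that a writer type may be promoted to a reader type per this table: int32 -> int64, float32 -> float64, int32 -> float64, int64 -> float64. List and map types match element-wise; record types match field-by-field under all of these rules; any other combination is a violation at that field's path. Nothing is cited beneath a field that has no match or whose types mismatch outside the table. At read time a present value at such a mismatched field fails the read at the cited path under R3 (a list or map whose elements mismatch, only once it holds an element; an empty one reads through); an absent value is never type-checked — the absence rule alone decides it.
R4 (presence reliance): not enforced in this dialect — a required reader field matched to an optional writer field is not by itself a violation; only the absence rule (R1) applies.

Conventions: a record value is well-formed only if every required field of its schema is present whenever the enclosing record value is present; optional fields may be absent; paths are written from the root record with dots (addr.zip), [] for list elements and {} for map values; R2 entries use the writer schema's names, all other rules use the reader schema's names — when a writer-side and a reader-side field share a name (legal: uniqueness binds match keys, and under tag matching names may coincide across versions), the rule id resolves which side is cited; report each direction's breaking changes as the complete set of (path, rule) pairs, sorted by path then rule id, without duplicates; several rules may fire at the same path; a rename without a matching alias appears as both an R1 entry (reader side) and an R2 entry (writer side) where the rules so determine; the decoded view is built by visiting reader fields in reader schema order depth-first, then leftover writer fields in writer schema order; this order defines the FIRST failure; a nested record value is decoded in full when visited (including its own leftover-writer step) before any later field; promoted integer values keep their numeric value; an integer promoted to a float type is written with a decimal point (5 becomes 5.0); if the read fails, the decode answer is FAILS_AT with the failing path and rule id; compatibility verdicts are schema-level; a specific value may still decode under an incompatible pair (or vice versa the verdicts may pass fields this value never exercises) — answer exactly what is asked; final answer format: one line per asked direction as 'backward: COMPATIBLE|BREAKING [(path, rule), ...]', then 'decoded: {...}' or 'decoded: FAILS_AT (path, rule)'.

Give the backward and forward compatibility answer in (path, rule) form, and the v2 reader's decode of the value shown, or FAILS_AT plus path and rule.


the writer's type comes first in each Ticket pair
backward pass over Ticket, reader schema v2, writer schema v1:
  map<string, float64> -> map<string, float64>, writer required: attrs aligns to attrs
  float64 -> float32, writer required: latitude aligns to latitude
  bytes -> bytes, writer optional: avatar aligns to avatar
  int32 -> int32, writer required: zip aligns to zip
  float32 -> float32, writer optional: height aligns to height
  string -> string, writer required: title aligns to email
  breaking: (latitude, R3)
  => backward: BREAKING (1)
forward pass over Ticket, reader schema v1, writer schema v2:
  map<string, float64> -> map<string, float64>, writer required: attrs aligns to attrs
  float32 -> float64, writer required: latitude aligns to latitude
  bytes -> bytes, writer optional: avatar aligns to avatar
  int32 -> int32, writer required: zip aligns to zip
  float32 -> float32, writer optional: height aligns to height
  string -> string, writer required: email aligns to title
  => forward: COMPATIBLE
migrating the Ticket value to v2:
  attrs := {"src": -0.5}
  read fails at latitude under R3
  => FAILS_AT (latitude, R3)

backward: BREAKING [(latitude, R3)]; forward: COMPATIBLE []; decoded: FAILS_AT (latitude, R3)


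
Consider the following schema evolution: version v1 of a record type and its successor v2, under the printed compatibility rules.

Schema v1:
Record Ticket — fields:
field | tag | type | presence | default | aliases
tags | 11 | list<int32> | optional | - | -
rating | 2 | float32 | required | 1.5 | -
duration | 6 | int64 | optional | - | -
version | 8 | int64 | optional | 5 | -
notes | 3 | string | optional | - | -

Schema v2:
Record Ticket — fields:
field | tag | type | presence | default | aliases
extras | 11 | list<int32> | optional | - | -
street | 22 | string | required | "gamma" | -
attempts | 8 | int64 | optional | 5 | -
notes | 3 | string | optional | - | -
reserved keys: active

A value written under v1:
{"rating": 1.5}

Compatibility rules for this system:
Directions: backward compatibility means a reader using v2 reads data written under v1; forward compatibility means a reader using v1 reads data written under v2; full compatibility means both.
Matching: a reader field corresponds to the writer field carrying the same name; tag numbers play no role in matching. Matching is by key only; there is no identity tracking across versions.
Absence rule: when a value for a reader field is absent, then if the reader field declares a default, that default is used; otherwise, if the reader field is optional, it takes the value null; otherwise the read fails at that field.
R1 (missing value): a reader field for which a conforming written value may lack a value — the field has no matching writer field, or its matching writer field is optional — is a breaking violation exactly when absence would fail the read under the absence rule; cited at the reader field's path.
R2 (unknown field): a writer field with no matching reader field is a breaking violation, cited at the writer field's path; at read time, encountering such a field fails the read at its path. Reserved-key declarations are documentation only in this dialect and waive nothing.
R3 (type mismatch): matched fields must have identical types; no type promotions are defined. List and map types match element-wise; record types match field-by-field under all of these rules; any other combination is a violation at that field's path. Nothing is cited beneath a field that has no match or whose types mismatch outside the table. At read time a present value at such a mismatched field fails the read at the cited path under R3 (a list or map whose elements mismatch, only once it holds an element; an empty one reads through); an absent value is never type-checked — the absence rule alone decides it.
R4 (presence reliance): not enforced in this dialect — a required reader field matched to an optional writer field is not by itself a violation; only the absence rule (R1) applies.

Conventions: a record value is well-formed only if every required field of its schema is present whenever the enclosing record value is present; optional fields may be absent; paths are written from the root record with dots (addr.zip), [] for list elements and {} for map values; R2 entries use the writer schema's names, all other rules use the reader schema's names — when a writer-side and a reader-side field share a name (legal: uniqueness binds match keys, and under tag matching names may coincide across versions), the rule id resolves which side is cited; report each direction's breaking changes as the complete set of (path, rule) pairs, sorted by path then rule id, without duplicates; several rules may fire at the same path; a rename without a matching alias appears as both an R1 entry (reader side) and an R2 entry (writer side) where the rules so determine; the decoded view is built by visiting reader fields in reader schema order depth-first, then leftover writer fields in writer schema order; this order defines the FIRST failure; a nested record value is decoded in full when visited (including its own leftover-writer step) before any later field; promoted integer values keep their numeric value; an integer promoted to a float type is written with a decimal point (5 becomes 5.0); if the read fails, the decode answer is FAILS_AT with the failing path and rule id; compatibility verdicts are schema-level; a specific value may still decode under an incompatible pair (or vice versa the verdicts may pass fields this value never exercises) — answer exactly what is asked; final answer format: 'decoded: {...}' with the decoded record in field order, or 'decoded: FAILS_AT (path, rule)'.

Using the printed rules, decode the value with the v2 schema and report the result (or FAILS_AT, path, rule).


in Ticket below, arrows point writer -> reader
decode (reader v2):
  extras := null (not supplied -> null)
  street := "gamma" (no value, default fills)
  attempts := 5 (no value, default fills)
  notes := null (not supplied -> null)
  read fails at rating under R2 (unknown field)
  => FAILS_AT (rating, R2)
the rest of the Ticket diff is inert for this question:
  added field street to record Ticket: required string, tag 22, default "gamma" (in v2 it sits immediately before attempts) -> matters for Ticket compatibility verdicts, not for this value's decode
  renamed field tags to extras in record Ticket -> matters for Ticket compatibility verdicts, not for this value's decode
  removed field duration from record Ticket -> matters for Ticket compatibility verdicts, not for this value's decode
  renamed field version to attempts in record Ticket -> matters for Ticket compatibility verdicts, not for this value's decode

decoded: FAILS_AT (rating, R2)


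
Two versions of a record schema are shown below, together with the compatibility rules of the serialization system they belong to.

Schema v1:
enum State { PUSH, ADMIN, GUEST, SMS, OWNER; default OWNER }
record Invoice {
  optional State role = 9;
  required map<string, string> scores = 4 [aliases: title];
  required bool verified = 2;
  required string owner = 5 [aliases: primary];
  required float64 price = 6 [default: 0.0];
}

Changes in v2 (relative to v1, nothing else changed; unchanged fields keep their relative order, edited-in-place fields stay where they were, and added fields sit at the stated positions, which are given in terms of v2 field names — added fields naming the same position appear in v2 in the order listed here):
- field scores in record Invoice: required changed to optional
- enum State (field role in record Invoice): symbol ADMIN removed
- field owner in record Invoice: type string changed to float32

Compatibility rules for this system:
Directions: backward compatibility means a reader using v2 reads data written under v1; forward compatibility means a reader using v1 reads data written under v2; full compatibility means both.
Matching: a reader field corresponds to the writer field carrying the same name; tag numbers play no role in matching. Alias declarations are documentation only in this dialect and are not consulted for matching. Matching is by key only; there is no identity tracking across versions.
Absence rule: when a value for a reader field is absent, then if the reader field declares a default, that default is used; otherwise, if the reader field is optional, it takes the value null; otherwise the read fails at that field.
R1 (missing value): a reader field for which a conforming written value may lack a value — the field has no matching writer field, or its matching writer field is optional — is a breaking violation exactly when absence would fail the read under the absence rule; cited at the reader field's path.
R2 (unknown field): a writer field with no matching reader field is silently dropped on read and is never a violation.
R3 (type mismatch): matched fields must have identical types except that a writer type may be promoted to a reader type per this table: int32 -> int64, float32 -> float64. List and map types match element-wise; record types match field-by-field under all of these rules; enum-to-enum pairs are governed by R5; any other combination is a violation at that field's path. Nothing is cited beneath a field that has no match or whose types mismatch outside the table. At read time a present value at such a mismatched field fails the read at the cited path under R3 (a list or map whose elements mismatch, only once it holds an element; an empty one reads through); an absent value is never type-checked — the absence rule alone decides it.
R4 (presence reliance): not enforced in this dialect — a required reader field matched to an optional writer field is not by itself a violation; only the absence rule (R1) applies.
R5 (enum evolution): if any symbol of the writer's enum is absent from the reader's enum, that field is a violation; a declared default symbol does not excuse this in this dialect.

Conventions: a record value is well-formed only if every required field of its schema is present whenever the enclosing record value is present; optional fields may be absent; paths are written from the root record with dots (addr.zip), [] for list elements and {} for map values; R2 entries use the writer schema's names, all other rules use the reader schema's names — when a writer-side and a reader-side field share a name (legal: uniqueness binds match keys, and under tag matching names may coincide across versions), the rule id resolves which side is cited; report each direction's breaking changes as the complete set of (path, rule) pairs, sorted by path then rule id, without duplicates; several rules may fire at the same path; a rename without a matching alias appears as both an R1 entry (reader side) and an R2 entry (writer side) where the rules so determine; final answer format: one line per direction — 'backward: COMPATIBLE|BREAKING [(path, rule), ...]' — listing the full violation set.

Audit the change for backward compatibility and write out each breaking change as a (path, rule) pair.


in Invoice below, arrows point writer -> reader
backward for Invoice (reader v2, writer v1):
  State -> State, writer optional: role aligns to role
  map<string, string> -> map<string, string>, writer required: scores aligns to scores
  bool -> bool, writer required: verified aligns to verified
  string -> float32, writer required: owner aligns to owner
  float64 -> float64, writer required: price aligns to price
  breaking: (owner, R3)
  breaking: (role, R5)
  backward on Invoice therefore BREAKING (2)
the other Invoice changes do not affect what is asked:
  field scores in record Invoice: required changed to optional -> its effect on Invoice is confined to the forward direction, not asked

backward: BREAKING [(owner, R3), (role, R5)]


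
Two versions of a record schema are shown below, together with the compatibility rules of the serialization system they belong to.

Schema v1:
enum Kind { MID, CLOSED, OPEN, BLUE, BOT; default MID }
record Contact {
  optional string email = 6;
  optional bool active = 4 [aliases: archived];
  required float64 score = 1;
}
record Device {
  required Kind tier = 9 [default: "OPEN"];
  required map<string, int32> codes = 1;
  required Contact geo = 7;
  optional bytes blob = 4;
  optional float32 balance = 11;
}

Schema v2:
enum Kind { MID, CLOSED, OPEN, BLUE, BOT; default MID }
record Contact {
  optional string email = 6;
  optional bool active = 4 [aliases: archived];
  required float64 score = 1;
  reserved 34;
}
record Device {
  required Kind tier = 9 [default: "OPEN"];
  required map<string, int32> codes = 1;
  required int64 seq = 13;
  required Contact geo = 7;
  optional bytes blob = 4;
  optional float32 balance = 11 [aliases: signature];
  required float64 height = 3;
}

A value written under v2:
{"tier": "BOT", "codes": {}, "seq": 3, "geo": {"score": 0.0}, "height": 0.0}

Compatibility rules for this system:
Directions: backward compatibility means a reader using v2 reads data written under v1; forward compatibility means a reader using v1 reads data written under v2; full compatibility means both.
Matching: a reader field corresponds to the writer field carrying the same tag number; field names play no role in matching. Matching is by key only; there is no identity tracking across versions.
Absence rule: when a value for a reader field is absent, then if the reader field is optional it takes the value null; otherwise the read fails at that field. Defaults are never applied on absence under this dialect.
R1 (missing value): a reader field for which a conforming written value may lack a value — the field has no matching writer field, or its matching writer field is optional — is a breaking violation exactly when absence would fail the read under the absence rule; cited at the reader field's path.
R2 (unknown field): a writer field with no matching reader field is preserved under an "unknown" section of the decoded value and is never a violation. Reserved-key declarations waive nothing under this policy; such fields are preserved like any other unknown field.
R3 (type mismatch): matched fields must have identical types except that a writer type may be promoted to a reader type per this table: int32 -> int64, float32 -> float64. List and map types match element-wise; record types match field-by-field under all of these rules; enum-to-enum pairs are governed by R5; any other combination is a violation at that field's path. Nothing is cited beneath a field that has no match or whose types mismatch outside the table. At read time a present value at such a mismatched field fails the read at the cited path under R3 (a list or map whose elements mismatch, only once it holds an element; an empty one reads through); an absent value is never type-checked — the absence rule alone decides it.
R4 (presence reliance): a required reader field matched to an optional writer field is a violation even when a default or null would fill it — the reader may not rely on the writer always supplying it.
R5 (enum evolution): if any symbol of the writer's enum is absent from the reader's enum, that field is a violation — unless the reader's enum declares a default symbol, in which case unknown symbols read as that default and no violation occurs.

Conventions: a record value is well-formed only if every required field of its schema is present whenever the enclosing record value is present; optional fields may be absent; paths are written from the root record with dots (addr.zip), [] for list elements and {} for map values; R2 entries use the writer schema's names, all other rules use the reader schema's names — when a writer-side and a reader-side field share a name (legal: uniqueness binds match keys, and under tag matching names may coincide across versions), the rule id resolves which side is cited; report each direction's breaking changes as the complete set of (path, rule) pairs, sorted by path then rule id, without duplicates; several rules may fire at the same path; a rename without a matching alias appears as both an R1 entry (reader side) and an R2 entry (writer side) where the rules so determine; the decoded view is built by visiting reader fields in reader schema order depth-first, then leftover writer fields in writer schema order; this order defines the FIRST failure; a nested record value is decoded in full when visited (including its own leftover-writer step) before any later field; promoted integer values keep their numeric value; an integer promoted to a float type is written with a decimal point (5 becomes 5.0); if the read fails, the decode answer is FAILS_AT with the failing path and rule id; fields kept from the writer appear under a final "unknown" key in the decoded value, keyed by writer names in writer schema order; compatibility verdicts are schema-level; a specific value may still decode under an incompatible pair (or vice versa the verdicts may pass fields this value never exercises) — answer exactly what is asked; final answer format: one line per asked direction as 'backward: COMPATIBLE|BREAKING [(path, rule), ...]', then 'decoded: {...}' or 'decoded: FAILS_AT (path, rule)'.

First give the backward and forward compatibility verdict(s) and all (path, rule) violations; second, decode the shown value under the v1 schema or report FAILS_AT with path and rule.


backward: BREAKING [(height, R1), (seq, R1)]; forward: COMPATIBLE []; decoded: {"tier": "BOT", "codes": {}, "geo": {"email": null, "active": null, "score": 0.0}, "blob": null, "balance": null, "unknown": {"seq": 3, "height": 0.0}}

arrows below run writer -> reader for Device
checking backward for Device: reader v2 against writer v1:
  tier <- tier (Kind -> Kind, writer required)
  codes <- codes (map<string, int32> -> map<string, int32>, writer required)
  seq: no writer-side match
  geo <- geo (Contact -> Contact, writer required)
  blob <- blob (bytes -> bytes, writer optional)
  balance <- balance (float32 -> float32, writer optional)
  height: no writer-side match
  geo.email <- geo.email (string -> string, writer optional)
  geo.active <- geo.active (bool -> bool, writer optional)
  geo.score <- geo.score (float64 -> float64, writer required)
  breaking: (height, R1)
  breaking: (seq, R1)
  backward on Device therefore BREAKING (2)
checking forward for Device: reader v1 against writer v2:
  tier <- tier (Kind -> Kind, writer required)
  codes <- codes (map<string, int32> -> map<string, int32>, writer required)
  geo <- geo (Contact -> Contact, writer required)
  blob <- blob (bytes -> bytes, writer optional)
  balance <- balance (float32 -> float32, writer optional)
  writer field seq has no reader counterpart
  writer field height has no reader counterpart
  geo.email <- geo.email (string -> string, writer optional)
  geo.active <- geo.active (bool -> bool, writer optional)
  geo.score <- geo.score (float64 -> float64, writer required)
  => forward: COMPATIBLE
decode (reader v1):
  tier := "BOT"
  codes := {}
  geo.email := null (not supplied -> null)
  geo.active := null (not supplied -> null)
  geo.score := 0.0
  blob := null (not supplied -> null)
  balance := null (not supplied -> null)
  writer seq: kept under "unknown"
  writer height: kept under "unknown"
  => decoded: {"tier": "BOT", "codes": {}, "geo": {"email": null, "active": null, "score": 0.0}, "blob": null, "balance": null, "unknown": {"seq": 3, "height": 0.0}}
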